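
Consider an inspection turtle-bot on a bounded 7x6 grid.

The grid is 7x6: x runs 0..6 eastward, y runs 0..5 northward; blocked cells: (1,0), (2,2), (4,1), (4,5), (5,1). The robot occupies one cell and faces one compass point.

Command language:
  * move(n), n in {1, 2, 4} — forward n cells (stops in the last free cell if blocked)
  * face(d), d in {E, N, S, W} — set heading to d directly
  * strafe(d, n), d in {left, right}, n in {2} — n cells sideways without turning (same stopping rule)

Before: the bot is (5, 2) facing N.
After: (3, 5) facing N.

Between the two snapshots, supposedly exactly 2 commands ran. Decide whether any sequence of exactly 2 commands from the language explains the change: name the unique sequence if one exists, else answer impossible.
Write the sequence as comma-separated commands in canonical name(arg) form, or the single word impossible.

key: move(4) runs into the grid edge before its full distance
begin: (5, 2) facing N
step 1 (strafe(left, 2)): (3, 2) facing N
step 2 (move(4)): (3, 5) facing N
no rival 2-sequence matches.

strafe(left, 2), move(4)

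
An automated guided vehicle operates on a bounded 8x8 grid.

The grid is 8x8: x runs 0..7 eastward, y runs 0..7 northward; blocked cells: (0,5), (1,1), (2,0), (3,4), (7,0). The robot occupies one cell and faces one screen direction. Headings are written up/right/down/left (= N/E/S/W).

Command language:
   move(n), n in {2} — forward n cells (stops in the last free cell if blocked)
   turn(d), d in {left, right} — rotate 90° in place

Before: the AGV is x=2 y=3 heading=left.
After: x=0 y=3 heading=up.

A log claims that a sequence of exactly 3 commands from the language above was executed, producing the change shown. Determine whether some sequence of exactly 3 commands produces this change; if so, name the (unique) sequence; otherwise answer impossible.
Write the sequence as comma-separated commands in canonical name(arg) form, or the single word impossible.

move(2), move(2), turn(right)

key: running turn(right) before move(2) would end elsewhere — order is forced
start: x=2 y=3 heading=left
step 1 (move(2)): x=0 y=3 heading=left
step 2 (move(2)): x=0 y=3 heading=left
step 3 (turn(right)): x=0 y=3 heading=up
all 27 alternatives checked — unique.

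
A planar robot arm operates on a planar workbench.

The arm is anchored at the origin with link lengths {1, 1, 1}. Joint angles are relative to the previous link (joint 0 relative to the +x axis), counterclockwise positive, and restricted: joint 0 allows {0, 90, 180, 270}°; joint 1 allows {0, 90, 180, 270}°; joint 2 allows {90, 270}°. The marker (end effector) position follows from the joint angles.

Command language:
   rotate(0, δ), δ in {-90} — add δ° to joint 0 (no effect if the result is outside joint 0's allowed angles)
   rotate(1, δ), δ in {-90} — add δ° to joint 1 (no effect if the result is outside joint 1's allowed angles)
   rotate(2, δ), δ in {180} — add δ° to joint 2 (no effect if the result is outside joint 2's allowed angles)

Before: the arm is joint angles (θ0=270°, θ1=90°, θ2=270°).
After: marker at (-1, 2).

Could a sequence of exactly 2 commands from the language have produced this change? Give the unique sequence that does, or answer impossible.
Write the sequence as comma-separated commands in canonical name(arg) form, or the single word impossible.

t0: joint angles (θ0=270°, θ1=90°, θ2=270°)
[1] after rotate(0, -90): joint angles (θ0=180°, θ1=90°, θ2=270°)
[2] after rotate(0, -90): joint angles (θ0=90°, θ1=90°, θ2=270°)
no other 2-command option fits: unique.

rotate(0, -90), rotate(0, -90)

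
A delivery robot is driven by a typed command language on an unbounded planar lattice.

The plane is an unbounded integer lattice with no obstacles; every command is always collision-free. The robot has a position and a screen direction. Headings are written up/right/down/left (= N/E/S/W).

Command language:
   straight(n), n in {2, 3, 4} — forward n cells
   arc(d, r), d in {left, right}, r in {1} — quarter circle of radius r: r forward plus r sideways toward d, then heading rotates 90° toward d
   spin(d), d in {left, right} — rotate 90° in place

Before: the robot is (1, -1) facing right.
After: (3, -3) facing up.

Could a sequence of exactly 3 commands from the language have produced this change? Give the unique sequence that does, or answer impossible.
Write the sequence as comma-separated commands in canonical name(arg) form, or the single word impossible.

key: cell and facing (now N) both changed — the 3 commands mix motion and turning
start: (1, -1) facing right
t=1 arc(right, 1) ⇒ (2, -2) facing down
t=2 arc(left, 1) ⇒ (3, -3) facing right
t=3 spin(left) ⇒ (3, -3) facing up
no other 3-command option fits: unique.

arc(right, 1), arc(left, 1), spin(left)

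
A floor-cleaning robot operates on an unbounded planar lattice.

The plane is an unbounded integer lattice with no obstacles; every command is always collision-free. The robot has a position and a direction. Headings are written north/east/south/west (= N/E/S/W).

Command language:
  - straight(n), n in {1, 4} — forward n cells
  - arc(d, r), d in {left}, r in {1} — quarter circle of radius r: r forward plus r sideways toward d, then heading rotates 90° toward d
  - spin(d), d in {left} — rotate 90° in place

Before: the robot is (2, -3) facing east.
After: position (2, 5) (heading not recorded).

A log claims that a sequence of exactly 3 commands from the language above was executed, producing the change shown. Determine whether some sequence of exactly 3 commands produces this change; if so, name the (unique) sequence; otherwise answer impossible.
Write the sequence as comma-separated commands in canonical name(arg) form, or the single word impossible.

spin(left), straight(4), straight(4)

key: order matters: swapping spin(left) and straight(4) lands elsewhere
begin: (2, -3) facing east
step 1 (spin(left)): (2, -3) facing north
step 2 (straight(4)): (2, 1) facing north
step 3 (straight(4)): (2, 5) facing north
no other 3-command option fits: unique.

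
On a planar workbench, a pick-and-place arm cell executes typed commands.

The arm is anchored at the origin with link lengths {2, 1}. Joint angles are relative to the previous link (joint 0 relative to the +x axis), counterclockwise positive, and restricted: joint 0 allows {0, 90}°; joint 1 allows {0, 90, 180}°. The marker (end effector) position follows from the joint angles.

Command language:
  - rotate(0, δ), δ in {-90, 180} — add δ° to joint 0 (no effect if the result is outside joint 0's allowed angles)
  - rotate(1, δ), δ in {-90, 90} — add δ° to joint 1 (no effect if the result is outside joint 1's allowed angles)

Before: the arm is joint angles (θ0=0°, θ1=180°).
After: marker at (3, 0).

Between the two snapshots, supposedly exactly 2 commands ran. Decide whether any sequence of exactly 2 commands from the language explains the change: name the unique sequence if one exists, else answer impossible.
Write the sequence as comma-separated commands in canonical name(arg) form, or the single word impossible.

rotate(1, -90), rotate(1, -90)

t0: joint angles (θ0=0°, θ1=180°)
t=1 rotate(1, -90) ⇒ joint angles (θ0=0°, θ1=90°)
t=2 rotate(1, -90) ⇒ joint angles (θ0=0°, θ1=0°)
no rival 2-sequence matches.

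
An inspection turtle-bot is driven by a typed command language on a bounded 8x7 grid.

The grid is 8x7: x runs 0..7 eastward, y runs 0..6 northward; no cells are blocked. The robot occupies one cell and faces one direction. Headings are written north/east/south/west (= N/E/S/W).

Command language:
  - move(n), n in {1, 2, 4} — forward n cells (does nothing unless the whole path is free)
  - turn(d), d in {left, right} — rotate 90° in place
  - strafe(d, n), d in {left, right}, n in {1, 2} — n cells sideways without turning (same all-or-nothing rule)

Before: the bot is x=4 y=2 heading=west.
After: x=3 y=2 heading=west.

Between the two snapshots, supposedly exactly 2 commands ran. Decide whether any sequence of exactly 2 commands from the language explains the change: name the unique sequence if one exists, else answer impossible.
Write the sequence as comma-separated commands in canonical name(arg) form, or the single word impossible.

move(1), move(4)

key: order matters: swapping move(1) and move(4) lands elsewhere
begin: x=4 y=2 heading=west
step 1 (move(1)): x=3 y=2 heading=west
step 2 (move(4)): x=3 y=2 heading=west
no other 2-command option fits: unique.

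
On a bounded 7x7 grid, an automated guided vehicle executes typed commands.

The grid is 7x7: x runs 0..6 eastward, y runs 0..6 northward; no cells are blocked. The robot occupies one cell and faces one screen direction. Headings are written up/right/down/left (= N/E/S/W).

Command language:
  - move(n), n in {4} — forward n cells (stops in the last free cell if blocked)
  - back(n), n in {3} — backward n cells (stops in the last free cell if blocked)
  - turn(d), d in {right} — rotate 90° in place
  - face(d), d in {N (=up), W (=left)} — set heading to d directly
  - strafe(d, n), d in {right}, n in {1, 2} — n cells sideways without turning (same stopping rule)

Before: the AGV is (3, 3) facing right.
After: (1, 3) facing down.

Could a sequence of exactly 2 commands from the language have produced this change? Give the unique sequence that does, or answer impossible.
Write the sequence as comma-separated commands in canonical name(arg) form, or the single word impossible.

turn(right), strafe(right, 2)

key: cell and facing (now S) both changed — the 2 commands mix motion and turning
initial: (3, 3) facing right
[1] after turn(right): (3, 3) facing down
[2] after strafe(right, 2): (1, 3) facing down
no other 2-command option fits: unique.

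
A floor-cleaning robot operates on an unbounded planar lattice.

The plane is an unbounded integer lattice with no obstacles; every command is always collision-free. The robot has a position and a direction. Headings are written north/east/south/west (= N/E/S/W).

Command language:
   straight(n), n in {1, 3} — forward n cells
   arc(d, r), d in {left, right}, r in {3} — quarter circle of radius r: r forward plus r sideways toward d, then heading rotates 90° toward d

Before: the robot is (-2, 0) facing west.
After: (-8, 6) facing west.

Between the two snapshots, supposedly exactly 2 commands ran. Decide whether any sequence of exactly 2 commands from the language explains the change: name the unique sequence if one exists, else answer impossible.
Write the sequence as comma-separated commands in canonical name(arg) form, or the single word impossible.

arc(right, 3), arc(left, 3)

key: still facing W at the end — net rotation zero over 2 steps
from: (-2, 0) facing west
step 1 (arc(right, 3)): (-5, 3) facing north
step 2 (arc(left, 3)): (-8, 6) facing west
all 16 alternatives checked — unique.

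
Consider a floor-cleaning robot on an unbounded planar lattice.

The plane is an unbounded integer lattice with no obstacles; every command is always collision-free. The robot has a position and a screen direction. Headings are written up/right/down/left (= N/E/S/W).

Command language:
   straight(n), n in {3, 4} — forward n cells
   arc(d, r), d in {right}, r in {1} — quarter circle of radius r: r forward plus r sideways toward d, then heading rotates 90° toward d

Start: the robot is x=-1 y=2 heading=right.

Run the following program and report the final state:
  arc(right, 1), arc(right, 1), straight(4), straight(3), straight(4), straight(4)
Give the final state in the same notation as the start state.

t0: x=-1 y=2 heading=right
t=1 arc(right, 1) ⇒ x=0 y=1 heading=down
t=2 arc(right, 1) ⇒ x=-1 y=0 heading=left
t=3 straight(4) ⇒ x=-5 y=0 heading=left
t=4 straight(3) ⇒ x=-8 y=0 heading=left
t=5 straight(4) ⇒ x=-12 y=0 heading=left
t=6 straight(4) ⇒ x=-16 y=0 heading=left

x=-16 y=0 heading=left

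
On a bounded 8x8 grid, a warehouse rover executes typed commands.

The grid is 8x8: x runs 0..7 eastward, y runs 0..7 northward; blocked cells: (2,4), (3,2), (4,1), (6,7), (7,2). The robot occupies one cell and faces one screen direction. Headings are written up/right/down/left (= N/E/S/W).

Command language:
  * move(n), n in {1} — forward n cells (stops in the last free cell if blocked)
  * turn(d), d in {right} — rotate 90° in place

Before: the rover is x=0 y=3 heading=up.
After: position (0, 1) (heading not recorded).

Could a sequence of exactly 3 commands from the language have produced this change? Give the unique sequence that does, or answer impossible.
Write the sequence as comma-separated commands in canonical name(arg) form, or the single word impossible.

all 8 sequences checked — none match.

impossible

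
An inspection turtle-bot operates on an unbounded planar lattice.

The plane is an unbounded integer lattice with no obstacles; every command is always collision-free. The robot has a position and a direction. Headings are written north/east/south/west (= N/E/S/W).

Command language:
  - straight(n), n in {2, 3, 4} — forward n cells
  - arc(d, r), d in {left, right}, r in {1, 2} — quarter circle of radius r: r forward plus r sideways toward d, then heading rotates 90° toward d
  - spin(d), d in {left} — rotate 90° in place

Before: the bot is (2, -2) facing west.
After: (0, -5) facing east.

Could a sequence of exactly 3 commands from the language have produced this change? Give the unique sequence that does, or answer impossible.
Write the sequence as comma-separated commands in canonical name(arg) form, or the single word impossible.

key: cell and facing (now E) both changed — the 3 commands mix motion and turning
start: (2, -2) facing west
step 1 (straight(3)): (-1, -2) facing west
step 2 (arc(left, 1)): (-2, -3) facing south
step 3 (arc(left, 2)): (0, -5) facing east
no rival 3-sequence matches.

straight(3), arc(left, 1), arc(left, 2)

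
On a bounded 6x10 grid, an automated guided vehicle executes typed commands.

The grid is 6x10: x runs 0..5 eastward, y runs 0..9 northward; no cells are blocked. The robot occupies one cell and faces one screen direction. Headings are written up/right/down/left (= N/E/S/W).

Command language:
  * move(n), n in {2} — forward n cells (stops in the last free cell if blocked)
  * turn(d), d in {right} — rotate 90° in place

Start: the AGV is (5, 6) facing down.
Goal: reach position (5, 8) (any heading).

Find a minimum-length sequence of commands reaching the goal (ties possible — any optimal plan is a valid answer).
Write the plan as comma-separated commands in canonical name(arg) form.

turn(right), turn(right), move(2)

begin: (5, 6) facing down
1. turn(right) → (5, 6) facing left
2. turn(right) → (5, 6) facing up
3. move(2) → (5, 8) facing up
shorter routes all fall short; 3 is best.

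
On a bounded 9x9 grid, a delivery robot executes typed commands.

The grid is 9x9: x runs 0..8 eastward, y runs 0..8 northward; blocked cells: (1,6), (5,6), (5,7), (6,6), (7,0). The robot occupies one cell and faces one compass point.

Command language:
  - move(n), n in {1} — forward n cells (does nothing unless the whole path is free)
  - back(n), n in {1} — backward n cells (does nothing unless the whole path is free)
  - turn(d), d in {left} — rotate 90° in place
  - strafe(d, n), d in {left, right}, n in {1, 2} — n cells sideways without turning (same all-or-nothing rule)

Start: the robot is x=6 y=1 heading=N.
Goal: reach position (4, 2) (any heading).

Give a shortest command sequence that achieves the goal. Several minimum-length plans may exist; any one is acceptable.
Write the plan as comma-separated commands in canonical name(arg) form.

strafe(left, 2), move(1)

t0: x=6 y=1 heading=N
[1] after strafe(left, 2): x=4 y=1 heading=N
[2] after move(1): x=4 y=2 heading=N
shorter routes all fall short; 2 is best.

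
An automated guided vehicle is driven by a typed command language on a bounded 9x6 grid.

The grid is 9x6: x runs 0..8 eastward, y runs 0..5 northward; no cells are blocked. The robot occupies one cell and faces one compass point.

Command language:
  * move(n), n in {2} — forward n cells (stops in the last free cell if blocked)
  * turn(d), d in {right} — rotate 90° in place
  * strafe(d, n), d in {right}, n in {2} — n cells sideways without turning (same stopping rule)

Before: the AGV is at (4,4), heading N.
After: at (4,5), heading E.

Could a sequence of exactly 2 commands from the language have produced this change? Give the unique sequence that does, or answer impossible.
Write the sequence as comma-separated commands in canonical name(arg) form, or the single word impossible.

move(2), turn(right)

key: cell and facing (now E) both changed — the 2 commands mix motion and turning
start: at (4,4), heading N
t=1 move(2) ⇒ at (4,5), heading N
t=2 turn(right) ⇒ at (4,5), heading E
uniquely the one of 9 2-step routes that fits.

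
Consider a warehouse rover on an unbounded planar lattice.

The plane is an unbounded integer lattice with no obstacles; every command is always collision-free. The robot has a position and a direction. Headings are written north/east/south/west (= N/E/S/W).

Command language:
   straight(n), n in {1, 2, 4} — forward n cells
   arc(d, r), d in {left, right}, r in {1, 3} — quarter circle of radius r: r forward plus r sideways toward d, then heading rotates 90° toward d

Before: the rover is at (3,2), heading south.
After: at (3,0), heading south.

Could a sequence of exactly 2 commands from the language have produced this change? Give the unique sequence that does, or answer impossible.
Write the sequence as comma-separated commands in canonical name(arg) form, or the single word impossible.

key: still facing S at the end — nothing in the sequence rotates
begin: at (3,2), heading south
step 1 (straight(1)): at (3,1), heading south
step 2 (straight(1)): at (3,0), heading south
uniquely the one of 49 2-step routes that fits.

straight(1), straight(1)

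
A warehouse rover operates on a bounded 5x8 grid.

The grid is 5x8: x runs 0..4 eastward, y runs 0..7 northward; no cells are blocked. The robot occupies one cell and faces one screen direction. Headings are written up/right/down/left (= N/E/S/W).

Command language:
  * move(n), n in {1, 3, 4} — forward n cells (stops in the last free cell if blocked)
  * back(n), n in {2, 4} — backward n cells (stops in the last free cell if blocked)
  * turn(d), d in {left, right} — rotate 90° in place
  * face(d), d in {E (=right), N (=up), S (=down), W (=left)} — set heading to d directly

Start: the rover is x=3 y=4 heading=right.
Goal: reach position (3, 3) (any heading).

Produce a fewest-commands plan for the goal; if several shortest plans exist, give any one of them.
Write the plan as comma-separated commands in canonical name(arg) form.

face(S), move(1)

initial: x=3 y=4 heading=right
t=1 face(S) ⇒ x=3 y=4 heading=down
t=2 move(1) ⇒ x=3 y=3 heading=down
no 1-step plan works, so 2 is optimal.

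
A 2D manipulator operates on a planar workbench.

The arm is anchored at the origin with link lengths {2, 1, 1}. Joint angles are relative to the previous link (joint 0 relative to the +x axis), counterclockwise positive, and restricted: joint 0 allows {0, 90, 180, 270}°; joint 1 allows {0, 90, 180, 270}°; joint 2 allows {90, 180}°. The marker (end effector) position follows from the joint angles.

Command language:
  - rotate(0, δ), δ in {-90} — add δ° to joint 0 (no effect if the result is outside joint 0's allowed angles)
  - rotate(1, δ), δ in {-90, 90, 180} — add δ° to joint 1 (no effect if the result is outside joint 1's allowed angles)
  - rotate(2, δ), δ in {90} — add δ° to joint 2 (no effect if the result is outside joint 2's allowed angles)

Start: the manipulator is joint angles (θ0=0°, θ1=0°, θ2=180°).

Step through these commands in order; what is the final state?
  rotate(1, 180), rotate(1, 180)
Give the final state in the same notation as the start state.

joint angles (θ0=0°, θ1=0°, θ2=180°)

t0: joint angles (θ0=0°, θ1=0°, θ2=180°)
t=1 rotate(1, 180) ⇒ joint angles (θ0=0°, θ1=180°, θ2=180°)
t=2 rotate(1, 180) ⇒ joint angles (θ0=0°, θ1=0°, θ2=180°)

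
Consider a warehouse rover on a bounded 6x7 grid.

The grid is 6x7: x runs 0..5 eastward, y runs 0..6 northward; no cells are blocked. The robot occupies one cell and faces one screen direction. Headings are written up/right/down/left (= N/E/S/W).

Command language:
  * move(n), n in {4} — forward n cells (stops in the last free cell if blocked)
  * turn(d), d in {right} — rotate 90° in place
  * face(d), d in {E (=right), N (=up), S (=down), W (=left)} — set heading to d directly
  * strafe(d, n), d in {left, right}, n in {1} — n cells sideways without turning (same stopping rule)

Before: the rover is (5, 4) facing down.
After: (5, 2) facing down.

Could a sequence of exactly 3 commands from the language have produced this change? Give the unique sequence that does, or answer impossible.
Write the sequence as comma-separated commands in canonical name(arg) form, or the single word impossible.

impossible

checked all 3-command options: none fits.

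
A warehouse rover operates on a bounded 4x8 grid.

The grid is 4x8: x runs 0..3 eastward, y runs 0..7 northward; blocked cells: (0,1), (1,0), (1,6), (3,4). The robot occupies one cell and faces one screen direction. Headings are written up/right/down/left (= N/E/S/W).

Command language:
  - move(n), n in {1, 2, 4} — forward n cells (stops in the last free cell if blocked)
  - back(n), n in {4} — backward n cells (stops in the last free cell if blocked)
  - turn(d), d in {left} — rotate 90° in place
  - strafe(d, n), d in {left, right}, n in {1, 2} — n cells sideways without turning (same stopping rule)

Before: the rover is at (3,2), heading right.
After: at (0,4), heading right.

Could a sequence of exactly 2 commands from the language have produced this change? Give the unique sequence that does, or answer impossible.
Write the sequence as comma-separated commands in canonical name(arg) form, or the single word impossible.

key: running strafe(left, 2) before back(4) would end elsewhere — order is forced
begin: at (3,2), heading right
1. back(4) → at (0,2), heading right
2. strafe(left, 2) → at (0,4), heading right
no other 2-command option fits: unique.

back(4), strafe(left, 2)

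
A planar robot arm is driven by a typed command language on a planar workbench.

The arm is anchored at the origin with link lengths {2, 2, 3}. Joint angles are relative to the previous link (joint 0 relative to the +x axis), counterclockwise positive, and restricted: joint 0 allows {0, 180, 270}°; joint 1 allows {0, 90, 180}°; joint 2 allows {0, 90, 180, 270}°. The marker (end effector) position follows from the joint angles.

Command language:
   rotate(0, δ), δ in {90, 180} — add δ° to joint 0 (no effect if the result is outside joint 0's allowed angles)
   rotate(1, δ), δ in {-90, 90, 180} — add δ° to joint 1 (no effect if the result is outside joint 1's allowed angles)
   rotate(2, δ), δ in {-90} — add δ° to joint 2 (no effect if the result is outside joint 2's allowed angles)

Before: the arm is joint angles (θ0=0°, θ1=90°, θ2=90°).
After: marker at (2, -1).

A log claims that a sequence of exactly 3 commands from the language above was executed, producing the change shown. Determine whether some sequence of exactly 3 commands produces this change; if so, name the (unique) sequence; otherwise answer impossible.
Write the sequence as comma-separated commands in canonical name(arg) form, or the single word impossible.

t0: joint angles (θ0=0°, θ1=90°, θ2=90°)
step 1 (rotate(2, -90)): joint angles (θ0=0°, θ1=90°, θ2=0°)
step 2 (rotate(2, -90)): joint angles (θ0=0°, θ1=90°, θ2=270°)
step 3 (rotate(2, -90)): joint angles (θ0=0°, θ1=90°, θ2=180°)
no other 3-command option fits: unique.

rotate(2, -90), rotate(2, -90), rotate(2, -90)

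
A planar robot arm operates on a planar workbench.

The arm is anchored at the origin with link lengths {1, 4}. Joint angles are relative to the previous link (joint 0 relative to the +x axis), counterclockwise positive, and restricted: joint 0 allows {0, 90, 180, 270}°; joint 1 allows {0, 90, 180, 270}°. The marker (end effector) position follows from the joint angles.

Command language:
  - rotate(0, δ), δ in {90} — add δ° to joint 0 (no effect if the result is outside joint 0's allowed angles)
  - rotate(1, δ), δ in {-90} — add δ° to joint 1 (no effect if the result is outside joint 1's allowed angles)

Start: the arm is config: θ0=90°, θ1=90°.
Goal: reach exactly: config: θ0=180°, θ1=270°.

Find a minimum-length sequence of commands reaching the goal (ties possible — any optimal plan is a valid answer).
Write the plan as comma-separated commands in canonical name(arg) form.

initial: config: θ0=90°, θ1=90°
step 1 (rotate(1, -90)): config: θ0=90°, θ1=0°
step 2 (rotate(1, -90)): config: θ0=90°, θ1=270°
step 3 (rotate(0, 90)): config: θ0=180°, θ1=270°
nothing shorter than 3 reaches the goal.

rotate(1, -90), rotate(1, -90), rotate(0, 90)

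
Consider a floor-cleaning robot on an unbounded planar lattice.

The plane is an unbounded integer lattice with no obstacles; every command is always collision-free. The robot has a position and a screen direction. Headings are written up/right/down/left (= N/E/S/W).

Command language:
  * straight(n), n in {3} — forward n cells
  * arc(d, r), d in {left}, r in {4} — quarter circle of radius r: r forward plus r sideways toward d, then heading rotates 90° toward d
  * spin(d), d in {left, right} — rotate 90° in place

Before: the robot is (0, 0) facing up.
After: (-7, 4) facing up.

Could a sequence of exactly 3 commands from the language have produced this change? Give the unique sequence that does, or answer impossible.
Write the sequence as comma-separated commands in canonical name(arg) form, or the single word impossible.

key: order matters: swapping arc(left, 4) and spin(right) lands elsewhere
from: (0, 0) facing up
1. arc(left, 4) → (-4, 4) facing left
2. straight(3) → (-7, 4) facing left
3. spin(right) → (-7, 4) facing up
no rival 3-sequence matches.

arc(left, 4), straight(3), spin(right)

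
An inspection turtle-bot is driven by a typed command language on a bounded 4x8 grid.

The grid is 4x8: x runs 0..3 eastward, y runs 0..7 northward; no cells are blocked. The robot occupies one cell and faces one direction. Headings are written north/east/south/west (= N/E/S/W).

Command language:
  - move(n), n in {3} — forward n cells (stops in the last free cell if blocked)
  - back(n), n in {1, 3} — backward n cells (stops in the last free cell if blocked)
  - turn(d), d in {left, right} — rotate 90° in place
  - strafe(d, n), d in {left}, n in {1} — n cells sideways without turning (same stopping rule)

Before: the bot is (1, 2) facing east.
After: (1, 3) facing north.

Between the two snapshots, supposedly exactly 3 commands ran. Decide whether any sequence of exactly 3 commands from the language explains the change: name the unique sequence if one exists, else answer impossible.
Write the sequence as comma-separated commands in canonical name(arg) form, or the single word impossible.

key: running move(3) before turn(left) would end elsewhere — order is forced
begin: (1, 2) facing east
1. turn(left) → (1, 2) facing north
2. back(3) → (1, 0) facing north
3. move(3) → (1, 3) facing north
no rival 3-sequence matches.

turn(left), back(3), move(3)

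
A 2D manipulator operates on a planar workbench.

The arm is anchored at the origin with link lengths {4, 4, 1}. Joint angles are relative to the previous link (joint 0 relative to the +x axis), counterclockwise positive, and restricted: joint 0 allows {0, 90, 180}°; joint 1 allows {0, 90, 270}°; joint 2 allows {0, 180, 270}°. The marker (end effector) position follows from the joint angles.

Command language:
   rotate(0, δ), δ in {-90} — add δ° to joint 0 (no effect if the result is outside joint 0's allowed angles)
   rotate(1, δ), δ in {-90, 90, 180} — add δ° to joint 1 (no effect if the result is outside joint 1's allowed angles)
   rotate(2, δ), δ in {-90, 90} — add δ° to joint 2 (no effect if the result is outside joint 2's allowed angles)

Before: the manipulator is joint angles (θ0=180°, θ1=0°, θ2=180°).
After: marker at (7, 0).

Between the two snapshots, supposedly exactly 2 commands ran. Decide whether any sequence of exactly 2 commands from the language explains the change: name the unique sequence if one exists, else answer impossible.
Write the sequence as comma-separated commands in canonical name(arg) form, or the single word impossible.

rotate(0, -90), rotate(0, -90)

start: joint angles (θ0=180°, θ1=0°, θ2=180°)
t=1 rotate(0, -90) ⇒ joint angles (θ0=90°, θ1=0°, θ2=180°)
t=2 rotate(0, -90) ⇒ joint angles (θ0=0°, θ1=0°, θ2=180°)
no rival 2-sequence matches.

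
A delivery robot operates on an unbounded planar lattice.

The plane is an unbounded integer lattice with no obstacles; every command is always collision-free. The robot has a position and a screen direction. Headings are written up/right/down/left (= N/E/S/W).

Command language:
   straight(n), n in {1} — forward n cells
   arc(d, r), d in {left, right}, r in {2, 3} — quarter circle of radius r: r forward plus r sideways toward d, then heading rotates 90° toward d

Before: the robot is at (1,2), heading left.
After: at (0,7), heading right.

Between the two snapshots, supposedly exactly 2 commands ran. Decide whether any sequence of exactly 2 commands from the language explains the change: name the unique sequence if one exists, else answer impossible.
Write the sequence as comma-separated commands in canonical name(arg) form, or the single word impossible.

key: position moved to (0,7) AND the heading swung to E — translation plus rotation needed
t0: at (1,2), heading left
1. arc(right, 3) → at (-2,5), heading up
2. arc(right, 2) → at (0,7), heading right
no other 2-command option fits: unique.

arc(right, 3), arc(right, 2)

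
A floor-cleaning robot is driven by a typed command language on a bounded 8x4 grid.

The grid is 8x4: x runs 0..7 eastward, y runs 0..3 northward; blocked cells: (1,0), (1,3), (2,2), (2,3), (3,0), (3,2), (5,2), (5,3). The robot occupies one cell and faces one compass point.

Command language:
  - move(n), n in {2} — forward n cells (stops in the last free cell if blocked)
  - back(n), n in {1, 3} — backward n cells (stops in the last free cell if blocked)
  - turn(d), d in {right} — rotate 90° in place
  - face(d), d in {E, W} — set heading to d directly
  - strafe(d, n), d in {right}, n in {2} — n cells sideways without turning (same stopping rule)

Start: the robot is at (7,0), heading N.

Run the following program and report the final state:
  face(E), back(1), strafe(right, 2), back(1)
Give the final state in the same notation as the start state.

at (5,0), heading E

start: at (7,0), heading N
1. face(E) → at (7,0), heading E
2. back(1) → at (6,0), heading E
3. strafe(right, 2) → at (6,0), heading E
4. back(1) → at (5,0), heading E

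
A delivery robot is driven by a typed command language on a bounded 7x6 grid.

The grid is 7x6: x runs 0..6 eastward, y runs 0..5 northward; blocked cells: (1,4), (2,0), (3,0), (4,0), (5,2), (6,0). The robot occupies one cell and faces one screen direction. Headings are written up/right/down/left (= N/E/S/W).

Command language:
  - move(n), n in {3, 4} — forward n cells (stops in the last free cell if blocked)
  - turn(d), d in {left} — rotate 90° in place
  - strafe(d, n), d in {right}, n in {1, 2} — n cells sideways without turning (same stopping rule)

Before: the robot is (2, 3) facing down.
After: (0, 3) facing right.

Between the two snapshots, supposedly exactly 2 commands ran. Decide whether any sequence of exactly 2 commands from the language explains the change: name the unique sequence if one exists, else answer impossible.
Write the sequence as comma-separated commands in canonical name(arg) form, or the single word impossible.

key: position moved to (0,3) AND the heading swung to E — translation plus rotation needed
from: (2, 3) facing down
t=1 strafe(right, 2) ⇒ (0, 3) facing down
t=2 turn(left) ⇒ (0, 3) facing right
all 25 alternatives checked — unique.

strafe(right, 2), turn(left)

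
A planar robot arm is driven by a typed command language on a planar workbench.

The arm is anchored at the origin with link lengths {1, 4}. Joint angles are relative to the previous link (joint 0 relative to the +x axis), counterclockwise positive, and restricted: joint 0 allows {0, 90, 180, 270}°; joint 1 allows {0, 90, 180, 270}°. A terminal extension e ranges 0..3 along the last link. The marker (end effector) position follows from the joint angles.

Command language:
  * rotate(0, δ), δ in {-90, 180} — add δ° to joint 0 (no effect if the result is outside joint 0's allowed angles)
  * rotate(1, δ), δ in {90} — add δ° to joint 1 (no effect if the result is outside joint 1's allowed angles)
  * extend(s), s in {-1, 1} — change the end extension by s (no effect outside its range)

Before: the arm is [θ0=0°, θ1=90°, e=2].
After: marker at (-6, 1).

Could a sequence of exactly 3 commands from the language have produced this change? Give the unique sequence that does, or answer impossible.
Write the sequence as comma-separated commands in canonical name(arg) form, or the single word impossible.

initial: [θ0=0°, θ1=90°, e=2]
step 1 (rotate(0, -90)): [θ0=270°, θ1=90°, e=2]
step 2 (rotate(0, -90)): [θ0=180°, θ1=90°, e=2]
step 3 (rotate(0, -90)): [θ0=90°, θ1=90°, e=2]
all 125 alternatives checked — unique.

rotate(0, -90), rotate(0, -90), rotate(0, -90)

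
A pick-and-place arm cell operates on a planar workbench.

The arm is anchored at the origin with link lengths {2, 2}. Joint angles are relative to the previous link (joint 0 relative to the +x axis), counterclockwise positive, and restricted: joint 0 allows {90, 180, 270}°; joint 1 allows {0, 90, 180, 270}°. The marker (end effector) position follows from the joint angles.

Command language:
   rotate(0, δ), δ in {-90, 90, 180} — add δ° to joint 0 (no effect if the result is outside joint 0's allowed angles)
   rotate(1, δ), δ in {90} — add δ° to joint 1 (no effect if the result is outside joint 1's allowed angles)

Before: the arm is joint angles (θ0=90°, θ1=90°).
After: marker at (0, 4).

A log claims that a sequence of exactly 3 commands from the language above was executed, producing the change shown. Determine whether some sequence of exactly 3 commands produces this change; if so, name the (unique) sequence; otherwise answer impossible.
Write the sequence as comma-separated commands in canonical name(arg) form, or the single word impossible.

rotate(1, 90), rotate(1, 90), rotate(1, 90)

t0: joint angles (θ0=90°, θ1=90°)
step 1 (rotate(1, 90)): joint angles (θ0=90°, θ1=180°)
step 2 (rotate(1, 90)): joint angles (θ0=90°, θ1=270°)
step 3 (rotate(1, 90)): joint angles (θ0=90°, θ1=0°)
uniquely the one of 64 3-step routes that fits.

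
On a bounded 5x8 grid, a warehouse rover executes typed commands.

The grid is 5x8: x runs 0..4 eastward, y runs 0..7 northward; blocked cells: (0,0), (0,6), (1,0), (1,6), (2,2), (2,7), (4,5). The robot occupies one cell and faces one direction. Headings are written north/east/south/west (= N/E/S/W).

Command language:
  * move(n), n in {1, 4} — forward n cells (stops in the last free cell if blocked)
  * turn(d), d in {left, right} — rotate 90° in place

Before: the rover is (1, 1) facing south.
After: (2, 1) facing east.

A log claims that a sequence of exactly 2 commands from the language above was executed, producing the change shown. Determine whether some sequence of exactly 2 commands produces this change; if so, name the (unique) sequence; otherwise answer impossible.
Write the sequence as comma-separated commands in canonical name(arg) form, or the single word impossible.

turn(left), move(1)

key: cell and facing (now E) both changed — the 2 commands mix motion and turning
initial: (1, 1) facing south
[1] after turn(left): (1, 1) facing east
[2] after move(1): (2, 1) facing east
uniquely the one of 16 2-step routes that fits.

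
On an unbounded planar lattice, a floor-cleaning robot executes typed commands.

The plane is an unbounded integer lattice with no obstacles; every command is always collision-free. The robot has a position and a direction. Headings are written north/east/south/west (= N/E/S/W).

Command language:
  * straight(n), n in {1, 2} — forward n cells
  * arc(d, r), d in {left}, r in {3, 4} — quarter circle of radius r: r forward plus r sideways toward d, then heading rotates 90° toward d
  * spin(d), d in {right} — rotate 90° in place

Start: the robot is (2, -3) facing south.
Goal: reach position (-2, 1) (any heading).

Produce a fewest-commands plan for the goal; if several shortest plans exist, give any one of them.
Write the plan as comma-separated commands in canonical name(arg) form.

t0: (2, -3) facing south
t=1 spin(right) ⇒ (2, -3) facing west
t=2 spin(right) ⇒ (2, -3) facing north
t=3 arc(left, 4) ⇒ (-2, 1) facing west
minimal: 3 command(s), checked below 3.

spin(right), spin(right), arc(left, 4)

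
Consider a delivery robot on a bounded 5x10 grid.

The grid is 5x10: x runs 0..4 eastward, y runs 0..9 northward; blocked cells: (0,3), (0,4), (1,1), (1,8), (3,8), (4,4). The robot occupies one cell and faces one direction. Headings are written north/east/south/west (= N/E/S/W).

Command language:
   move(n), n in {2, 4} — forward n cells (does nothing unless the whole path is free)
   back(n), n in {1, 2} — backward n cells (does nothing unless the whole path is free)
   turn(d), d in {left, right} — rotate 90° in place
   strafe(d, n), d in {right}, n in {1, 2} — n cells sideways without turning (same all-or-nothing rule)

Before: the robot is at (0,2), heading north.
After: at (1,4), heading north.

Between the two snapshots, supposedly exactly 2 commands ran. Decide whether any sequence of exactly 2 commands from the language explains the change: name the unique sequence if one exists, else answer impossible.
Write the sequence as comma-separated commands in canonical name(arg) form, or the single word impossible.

key: running move(2) before strafe(right, 1) would end elsewhere — order is forced
start: at (0,2), heading north
t=1 strafe(right, 1) ⇒ at (1,2), heading north
t=2 move(2) ⇒ at (1,4), heading north
no rival 2-sequence matches.

strafe(right, 1), move(2)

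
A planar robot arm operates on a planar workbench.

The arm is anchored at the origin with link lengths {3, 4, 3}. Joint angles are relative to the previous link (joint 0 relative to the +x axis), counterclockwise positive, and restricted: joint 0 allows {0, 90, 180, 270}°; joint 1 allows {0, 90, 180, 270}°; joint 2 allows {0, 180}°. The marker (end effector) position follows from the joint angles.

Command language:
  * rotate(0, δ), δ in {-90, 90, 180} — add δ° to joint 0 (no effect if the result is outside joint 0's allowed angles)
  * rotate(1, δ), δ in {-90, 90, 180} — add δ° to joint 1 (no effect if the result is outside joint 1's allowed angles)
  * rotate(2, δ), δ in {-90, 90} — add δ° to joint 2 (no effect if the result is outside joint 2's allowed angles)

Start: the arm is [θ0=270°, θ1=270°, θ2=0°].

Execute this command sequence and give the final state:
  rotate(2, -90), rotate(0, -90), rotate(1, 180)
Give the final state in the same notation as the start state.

[θ0=180°, θ1=90°, θ2=0°]

begin: [θ0=270°, θ1=270°, θ2=0°]
step 1 (rotate(2, -90)): [θ0=270°, θ1=270°, θ2=0°]
step 2 (rotate(0, -90)): [θ0=180°, θ1=270°, θ2=0°]
step 3 (rotate(1, 180)): [θ0=180°, θ1=90°, θ2=0°]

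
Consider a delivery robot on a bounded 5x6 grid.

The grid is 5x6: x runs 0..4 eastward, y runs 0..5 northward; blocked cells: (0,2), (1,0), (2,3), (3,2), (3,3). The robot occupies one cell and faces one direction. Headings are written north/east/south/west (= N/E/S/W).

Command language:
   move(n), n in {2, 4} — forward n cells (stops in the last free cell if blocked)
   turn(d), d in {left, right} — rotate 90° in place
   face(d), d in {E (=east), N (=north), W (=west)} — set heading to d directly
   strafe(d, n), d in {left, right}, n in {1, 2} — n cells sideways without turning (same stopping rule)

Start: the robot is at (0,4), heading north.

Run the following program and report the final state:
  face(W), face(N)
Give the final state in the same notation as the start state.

from: at (0,4), heading north
[1] after face(W): at (0,4), heading west
[2] after face(N): at (0,4), heading north

at (0,4), heading north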